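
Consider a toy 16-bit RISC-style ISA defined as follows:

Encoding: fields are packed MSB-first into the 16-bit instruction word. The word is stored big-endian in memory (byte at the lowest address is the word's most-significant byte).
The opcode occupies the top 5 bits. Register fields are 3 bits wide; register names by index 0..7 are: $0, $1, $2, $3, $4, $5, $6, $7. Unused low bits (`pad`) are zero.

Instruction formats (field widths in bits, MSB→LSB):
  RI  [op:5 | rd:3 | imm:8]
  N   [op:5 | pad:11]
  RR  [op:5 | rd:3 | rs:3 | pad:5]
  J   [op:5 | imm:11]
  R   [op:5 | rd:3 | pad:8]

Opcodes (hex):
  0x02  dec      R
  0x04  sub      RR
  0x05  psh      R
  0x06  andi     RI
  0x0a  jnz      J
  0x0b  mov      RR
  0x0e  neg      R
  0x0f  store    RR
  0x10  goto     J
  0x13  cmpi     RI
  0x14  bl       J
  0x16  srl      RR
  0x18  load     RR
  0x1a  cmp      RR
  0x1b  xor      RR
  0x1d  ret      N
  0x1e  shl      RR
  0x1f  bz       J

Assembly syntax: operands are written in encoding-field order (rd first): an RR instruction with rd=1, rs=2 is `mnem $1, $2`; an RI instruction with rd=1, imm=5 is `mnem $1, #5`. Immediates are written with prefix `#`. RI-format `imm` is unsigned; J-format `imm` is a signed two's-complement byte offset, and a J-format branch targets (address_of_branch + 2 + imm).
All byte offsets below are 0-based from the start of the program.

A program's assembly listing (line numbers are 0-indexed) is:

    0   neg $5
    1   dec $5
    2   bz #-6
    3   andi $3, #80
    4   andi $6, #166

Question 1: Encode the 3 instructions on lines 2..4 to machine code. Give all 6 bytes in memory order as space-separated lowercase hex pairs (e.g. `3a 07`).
L2: bz op=0x1f:5|imm=-6:11 ⇒ 0xfffa ⇒ big ff fa
L3: andi op=0x6:5|rd=3:3|imm=80:8 ⇒ 0x3350 ⇒ big 33 50
L4: andi op=0x6:5|rd=6:3|imm=166:8 ⇒ 0x36a6 ⇒ big 36 a6

ff fa 33 50 36 a6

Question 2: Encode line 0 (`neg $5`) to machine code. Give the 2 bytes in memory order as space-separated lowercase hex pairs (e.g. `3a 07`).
75 00

0. neg fields op=0xe:5|rd=5:3|pad=0:8 → word 7500h → 75 00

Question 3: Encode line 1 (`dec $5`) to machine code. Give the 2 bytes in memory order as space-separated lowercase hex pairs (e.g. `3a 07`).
15 00

line 1 (dec): pack op=0x2:5|rd=5:3|pad=0:8 = 0x1500; big→ 15 00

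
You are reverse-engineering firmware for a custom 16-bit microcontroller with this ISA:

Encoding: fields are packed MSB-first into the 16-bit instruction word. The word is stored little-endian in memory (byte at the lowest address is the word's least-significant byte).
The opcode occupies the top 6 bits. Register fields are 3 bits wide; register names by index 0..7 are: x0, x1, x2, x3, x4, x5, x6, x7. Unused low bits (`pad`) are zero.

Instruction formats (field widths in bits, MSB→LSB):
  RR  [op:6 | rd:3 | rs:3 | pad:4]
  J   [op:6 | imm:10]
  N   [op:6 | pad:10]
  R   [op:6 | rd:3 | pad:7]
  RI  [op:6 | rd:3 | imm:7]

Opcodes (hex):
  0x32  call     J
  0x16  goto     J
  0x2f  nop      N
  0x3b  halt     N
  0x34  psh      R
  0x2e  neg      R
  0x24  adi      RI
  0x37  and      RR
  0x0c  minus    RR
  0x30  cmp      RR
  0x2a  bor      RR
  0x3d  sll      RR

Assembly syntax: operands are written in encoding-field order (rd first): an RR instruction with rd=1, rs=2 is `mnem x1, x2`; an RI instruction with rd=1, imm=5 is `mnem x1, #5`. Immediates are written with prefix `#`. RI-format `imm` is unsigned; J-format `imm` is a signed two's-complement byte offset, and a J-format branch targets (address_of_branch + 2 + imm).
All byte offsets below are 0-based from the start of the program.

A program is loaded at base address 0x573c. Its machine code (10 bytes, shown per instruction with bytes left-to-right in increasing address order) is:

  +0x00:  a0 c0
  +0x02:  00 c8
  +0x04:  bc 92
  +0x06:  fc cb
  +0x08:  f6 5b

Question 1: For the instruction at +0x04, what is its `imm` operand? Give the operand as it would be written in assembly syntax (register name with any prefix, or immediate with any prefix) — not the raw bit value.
#60

[04] bc 92 → 0x92bc
  op=0x92bc>>10=0x24 ⇒ adi (RI)
  rd: (w>>7)&0x7=0x5 → x5
  imm: (w>>0)&0x7f=0x3c → #60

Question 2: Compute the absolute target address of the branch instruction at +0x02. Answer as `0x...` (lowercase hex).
0x5740

@+02  little-endian(00 c8) = 0xc800
  top 6b → 0x32 → call [J]
  [9:0] imm=0 = #0
  target = base 0x573c + off 0x02 + 2 + imm 0 = 0x5740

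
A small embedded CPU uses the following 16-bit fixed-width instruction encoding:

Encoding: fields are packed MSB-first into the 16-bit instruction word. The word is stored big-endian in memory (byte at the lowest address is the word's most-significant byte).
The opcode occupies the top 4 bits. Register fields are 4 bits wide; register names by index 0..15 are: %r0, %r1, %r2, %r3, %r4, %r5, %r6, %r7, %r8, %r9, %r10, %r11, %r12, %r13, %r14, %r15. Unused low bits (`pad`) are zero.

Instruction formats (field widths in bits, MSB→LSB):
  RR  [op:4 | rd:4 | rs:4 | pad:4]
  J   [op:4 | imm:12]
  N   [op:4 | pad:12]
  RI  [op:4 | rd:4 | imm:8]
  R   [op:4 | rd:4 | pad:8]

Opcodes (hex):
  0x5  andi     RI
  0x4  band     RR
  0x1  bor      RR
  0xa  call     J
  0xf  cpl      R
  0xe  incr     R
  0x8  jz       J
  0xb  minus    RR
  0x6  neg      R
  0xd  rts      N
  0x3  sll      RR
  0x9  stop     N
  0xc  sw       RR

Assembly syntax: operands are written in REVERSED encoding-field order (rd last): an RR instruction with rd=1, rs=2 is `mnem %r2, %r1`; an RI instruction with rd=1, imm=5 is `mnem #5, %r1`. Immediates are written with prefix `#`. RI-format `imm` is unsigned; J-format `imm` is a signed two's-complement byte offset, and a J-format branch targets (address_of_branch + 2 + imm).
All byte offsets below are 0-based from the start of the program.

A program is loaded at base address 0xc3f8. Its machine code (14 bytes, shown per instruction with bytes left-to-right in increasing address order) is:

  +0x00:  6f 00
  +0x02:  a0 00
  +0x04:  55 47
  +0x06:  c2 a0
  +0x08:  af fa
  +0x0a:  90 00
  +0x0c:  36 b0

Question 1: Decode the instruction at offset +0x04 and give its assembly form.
[04] 55 47 → 0x5547
  opcode bits[15:12]=0x5: andi/RI
  rd@[11:8]=0x5 ⇒ %r5
  imm@[7:0]=0x47 ⇒ #71

andi #71, %r5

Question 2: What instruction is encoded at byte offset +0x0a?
@+0a  big-endian(90 00) = 0x9000
  top 4b → 0x9 → stop [N]

stop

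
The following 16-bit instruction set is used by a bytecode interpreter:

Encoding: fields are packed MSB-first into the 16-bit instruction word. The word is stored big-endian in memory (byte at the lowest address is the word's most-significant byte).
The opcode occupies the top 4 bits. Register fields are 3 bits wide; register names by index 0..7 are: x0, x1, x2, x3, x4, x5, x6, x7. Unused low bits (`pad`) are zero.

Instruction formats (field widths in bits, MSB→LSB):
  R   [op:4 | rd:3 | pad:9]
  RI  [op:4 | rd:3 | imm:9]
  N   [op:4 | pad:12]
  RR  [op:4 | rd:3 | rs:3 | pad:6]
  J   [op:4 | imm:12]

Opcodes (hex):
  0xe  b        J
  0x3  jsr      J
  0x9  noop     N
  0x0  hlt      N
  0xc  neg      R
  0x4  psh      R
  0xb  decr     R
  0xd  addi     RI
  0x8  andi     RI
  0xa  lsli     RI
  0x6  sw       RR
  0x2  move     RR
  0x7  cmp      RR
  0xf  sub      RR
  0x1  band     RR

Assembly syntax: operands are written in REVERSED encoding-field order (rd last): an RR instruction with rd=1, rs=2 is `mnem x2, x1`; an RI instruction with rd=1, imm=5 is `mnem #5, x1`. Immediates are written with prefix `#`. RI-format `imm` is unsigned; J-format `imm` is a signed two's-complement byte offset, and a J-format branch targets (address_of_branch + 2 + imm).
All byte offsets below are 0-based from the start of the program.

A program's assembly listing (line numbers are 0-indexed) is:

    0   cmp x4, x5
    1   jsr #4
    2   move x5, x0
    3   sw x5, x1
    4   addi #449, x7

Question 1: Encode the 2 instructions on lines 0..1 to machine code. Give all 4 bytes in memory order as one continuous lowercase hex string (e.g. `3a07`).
L0: cmp op=0x7:4|rd=5:3|rs=4:3|pad=0:6 ⇒ 0x7b00 ⇒ big 7b 00
L1: jsr op=0x3:4|imm=4:12 ⇒ 0x3004 ⇒ big 30 04

7b003004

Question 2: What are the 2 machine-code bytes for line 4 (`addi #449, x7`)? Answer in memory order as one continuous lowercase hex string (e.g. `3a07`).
line 4 (addi): pack op=0xd:4|rd=7:3|imm=449:9 = 0xdfc1; big→ df c1

dfc1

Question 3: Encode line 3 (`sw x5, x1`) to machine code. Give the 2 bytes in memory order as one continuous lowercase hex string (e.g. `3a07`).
6340

line 3 (sw): pack op=0x6:4|rd=1:3|rs=5:3|pad=0:6 = 0x6340; big→ 63 40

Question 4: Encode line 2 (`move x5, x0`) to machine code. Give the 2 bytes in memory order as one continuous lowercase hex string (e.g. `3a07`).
2140

line 2 (move): pack op=0x2:4|rd=0:3|rs=5:3|pad=0:6 = 0x2140; big→ 21 40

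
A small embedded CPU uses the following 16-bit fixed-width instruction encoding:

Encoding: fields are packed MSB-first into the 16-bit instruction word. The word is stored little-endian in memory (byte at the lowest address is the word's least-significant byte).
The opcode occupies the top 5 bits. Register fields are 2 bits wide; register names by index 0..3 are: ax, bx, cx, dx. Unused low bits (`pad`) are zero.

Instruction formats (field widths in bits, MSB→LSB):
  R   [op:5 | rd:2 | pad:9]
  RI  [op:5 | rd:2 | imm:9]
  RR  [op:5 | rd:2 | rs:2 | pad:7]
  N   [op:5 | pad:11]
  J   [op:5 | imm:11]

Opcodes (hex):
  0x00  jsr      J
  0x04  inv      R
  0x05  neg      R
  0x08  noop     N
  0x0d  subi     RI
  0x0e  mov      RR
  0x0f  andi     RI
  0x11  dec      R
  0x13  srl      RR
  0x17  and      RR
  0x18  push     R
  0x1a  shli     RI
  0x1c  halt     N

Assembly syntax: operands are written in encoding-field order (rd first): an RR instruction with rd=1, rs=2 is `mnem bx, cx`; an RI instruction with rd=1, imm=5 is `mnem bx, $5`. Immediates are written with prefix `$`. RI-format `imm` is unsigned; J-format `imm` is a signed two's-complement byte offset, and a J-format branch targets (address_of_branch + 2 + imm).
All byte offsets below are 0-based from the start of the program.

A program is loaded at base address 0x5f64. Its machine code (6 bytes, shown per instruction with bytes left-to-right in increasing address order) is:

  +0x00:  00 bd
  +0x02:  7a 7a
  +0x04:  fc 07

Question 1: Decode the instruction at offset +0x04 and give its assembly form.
[04] fc 07 → 0x07fc
  top 5b → 0x0 → jsr [J]
  imm@[10:0]=0x7fc (s11→-4) ⇒ $-4

jsr $-4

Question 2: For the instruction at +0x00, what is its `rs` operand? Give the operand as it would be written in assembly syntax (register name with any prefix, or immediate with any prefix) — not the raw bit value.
cx

[00] 00 bd → 0xbd00
  opcode bits[15:11]=0x17: and/RR
  rd: (w>>9)&0x3=0x2 → cx
  rs: (w>>7)&0x3=0x2 → cx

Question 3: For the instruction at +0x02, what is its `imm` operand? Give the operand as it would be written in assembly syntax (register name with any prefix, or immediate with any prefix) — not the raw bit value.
+0x02: 7a 7a ⇒ word 0x7a7a (little)
  top 5b → 0xf → andi [RI]
  rd@[10:9]=0x1 ⇒ bx
  imm@[8:0]=0x7a ⇒ $122

$122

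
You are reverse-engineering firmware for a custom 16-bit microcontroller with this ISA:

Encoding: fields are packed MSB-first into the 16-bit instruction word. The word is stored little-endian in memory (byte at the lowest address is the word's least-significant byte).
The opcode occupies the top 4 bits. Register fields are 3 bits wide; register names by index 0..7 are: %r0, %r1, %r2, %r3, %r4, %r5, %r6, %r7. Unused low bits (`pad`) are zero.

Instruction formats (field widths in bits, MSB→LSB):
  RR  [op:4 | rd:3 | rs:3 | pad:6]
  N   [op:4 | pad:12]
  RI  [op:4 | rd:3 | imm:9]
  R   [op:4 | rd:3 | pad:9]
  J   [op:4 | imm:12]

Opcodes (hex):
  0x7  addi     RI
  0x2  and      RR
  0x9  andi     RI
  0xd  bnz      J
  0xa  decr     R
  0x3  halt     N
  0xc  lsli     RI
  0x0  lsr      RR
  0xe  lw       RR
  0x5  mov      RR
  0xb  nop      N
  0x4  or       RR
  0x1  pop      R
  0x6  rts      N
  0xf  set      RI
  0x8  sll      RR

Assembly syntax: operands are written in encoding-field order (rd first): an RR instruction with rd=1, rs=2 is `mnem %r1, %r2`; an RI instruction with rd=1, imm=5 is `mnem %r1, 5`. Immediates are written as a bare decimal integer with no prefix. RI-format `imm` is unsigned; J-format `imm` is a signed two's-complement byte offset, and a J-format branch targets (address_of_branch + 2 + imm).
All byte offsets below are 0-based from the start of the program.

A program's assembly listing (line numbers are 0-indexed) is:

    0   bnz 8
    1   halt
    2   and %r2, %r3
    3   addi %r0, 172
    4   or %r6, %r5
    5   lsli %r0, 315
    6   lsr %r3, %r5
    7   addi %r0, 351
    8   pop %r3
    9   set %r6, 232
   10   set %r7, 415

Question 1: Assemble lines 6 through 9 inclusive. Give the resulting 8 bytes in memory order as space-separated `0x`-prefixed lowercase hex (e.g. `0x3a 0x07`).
0x40 0x07 0x5f 0x71 0x00 0x16 0xe8 0xfc

6. lsr fields op=0x0:4|rd=3:3|rs=5:3|pad=0:6 → word 0740h → 40 07
7. addi fields op=0x7:4|rd=0:3|imm=351:9 → word 715fh → 5f 71
8. pop fields op=0x1:4|rd=3:3|pad=0:9 → word 1600h → 00 16
9. set fields op=0xf:4|rd=6:3|imm=232:9 → word fce8h → e8 fc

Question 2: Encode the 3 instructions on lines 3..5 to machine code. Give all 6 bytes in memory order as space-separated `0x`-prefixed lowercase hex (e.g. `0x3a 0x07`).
0xac 0x70 0x40 0x4d 0x3b 0xc1

L3: addi op=0x7:4|rd=0:3|imm=172:9 ⇒ 0x70ac ⇒ little ac 70
L4: or op=0x4:4|rd=6:3|rs=5:3|pad=0:6 ⇒ 0x4d40 ⇒ little 40 4d
L5: lsli op=0xc:4|rd=0:3|imm=315:9 ⇒ 0xc13b ⇒ little 3b c1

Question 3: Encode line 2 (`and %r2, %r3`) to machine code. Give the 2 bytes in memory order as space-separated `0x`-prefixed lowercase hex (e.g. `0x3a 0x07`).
2. and fields op=0x2:4|rd=2:3|rs=3:3|pad=0:6 → word 24c0h → c0 24

0xc0 0x24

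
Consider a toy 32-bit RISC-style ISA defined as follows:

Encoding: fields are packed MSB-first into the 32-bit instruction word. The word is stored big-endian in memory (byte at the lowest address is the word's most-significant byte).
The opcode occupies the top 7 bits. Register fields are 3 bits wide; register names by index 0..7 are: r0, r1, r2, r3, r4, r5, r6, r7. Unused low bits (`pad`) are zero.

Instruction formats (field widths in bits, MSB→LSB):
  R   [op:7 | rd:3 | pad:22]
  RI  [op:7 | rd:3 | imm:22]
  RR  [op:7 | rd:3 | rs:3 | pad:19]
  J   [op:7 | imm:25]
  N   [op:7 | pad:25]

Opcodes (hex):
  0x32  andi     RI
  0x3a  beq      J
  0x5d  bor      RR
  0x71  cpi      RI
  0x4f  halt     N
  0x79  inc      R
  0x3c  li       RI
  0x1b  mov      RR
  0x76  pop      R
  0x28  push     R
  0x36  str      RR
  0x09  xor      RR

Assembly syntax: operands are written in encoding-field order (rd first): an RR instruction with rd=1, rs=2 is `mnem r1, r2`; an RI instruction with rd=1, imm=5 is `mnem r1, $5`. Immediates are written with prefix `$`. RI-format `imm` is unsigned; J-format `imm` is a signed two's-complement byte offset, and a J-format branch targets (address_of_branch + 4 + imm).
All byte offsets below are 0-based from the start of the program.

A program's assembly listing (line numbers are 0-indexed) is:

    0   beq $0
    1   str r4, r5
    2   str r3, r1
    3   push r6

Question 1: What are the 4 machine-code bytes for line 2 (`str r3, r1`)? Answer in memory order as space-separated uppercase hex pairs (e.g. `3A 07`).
6C C8 00 00

line 2 (str): pack op=0x36:7|rd=3:3|rs=1:3|pad=0:19 = 0x6cc80000; big→ 6c c8 00 00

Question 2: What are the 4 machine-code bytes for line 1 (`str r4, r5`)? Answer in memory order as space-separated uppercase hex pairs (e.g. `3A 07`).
1. str fields op=0x36:7|rd=4:3|rs=5:3|pad=0:19 → word 6d280000h → 6d 28 00 00

6D 28 00 00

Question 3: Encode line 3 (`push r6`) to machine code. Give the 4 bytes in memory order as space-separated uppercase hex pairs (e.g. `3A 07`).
51 80 00 00

3. push fields op=0x28:7|rd=6:3|pad=0:22 → word 51800000h → 51 80 00 00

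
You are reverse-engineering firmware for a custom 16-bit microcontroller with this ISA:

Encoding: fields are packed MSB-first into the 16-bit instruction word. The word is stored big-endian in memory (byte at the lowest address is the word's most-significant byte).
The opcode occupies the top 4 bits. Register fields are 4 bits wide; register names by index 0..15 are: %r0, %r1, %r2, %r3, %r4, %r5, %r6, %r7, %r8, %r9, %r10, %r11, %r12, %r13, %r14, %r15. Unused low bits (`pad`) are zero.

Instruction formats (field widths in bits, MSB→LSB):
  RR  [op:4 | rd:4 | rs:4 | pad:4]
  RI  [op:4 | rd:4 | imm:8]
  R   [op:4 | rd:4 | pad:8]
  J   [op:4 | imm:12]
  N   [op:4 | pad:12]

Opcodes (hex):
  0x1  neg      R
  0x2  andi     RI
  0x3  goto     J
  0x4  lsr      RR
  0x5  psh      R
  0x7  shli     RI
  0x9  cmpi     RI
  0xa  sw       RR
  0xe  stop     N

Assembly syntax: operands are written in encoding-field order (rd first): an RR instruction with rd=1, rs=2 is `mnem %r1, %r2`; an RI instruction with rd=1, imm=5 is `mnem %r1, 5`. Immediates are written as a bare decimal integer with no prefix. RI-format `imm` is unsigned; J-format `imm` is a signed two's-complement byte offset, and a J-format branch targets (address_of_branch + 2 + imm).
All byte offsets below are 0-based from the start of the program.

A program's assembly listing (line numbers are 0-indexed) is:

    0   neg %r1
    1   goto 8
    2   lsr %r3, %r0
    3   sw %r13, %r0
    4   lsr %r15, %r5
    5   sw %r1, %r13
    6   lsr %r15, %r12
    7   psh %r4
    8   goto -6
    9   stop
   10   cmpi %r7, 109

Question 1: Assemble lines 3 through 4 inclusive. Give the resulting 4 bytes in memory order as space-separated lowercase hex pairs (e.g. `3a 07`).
line 3 (sw): pack op=0xa:4|rd=13:4|rs=0:4|pad=0:4 = 0xad00; big→ ad 00
line 4 (lsr): pack op=0x4:4|rd=15:4|rs=5:4|pad=0:4 = 0x4f50; big→ 4f 50

ad 00 4f 50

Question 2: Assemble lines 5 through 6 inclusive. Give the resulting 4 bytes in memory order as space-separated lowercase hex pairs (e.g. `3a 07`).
5. sw fields op=0xa:4|rd=1:4|rs=13:4|pad=0:4 → word a1d0h → a1 d0
6. lsr fields op=0x4:4|rd=15:4|rs=12:4|pad=0:4 → word 4fc0h → 4f c0

a1 d0 4f c0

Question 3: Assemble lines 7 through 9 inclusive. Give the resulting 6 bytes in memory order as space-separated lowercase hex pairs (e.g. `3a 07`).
54 00 3f fa e0 00

L7: psh op=0x5:4|rd=4:4|pad=0:8 ⇒ 0x5400 ⇒ big 54 00
L8: goto op=0x3:4|imm=-6:12 ⇒ 0x3ffa ⇒ big 3f fa
L9: stop op=0xe:4|pad=0:12 ⇒ 0xe000 ⇒ big e0 00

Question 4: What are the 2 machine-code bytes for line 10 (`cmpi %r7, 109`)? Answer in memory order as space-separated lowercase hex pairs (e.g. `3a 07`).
line 10 (cmpi): pack op=0x9:4|rd=7:4|imm=109:8 = 0x976d; big→ 97 6d

97 6d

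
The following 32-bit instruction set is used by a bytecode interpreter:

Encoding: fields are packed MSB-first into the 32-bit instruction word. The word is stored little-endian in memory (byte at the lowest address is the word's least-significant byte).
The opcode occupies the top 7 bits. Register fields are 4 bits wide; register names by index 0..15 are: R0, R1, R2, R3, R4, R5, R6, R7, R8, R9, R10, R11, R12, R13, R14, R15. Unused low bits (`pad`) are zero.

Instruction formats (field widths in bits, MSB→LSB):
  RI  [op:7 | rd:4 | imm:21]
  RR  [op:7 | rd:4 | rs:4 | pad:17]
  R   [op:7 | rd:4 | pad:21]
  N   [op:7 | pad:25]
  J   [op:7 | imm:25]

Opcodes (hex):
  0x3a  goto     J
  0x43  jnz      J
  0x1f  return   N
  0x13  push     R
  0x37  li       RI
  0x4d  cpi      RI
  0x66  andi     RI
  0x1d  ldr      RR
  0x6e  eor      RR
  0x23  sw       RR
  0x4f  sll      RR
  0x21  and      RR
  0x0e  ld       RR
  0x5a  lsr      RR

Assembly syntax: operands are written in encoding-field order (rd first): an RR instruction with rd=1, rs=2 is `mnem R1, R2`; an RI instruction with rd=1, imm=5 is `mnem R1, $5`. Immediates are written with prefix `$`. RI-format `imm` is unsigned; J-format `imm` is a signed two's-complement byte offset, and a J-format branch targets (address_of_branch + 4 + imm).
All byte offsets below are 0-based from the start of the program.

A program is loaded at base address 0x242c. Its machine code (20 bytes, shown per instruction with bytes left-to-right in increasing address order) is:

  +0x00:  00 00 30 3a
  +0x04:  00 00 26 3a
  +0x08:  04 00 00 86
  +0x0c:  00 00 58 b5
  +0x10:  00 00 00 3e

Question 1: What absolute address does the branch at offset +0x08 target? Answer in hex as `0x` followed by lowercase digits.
+0x08: 04 00 00 86 ⇒ word 0x86000004 (little)
  op=0x86000004>>25=0x43 ⇒ jnz (J)
  imm@[24:0]=0x4 ⇒ $4
  target = base 0x242c + off 0x08 + 4 + imm 4 = 0x243c

0x243c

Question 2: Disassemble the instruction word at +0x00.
+0x00: 00 00 30 3a ⇒ word 0x3a300000 (little)
  opcode bits[31:25]=0x1d: ldr/RR
  rd@[24:21]=0x1 ⇒ R1
  rs@[20:17]=0x8 ⇒ R8

ldr R1, R8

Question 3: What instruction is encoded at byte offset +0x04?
@+04  little-endian(00 00 26 3a) = 0x3a260000
  op=0x3a260000>>25=0x1d ⇒ ldr (RR)
  rd@[24:21]=0x1 ⇒ R1
  rs@[20:17]=0x3 ⇒ R3

ldr R1, R3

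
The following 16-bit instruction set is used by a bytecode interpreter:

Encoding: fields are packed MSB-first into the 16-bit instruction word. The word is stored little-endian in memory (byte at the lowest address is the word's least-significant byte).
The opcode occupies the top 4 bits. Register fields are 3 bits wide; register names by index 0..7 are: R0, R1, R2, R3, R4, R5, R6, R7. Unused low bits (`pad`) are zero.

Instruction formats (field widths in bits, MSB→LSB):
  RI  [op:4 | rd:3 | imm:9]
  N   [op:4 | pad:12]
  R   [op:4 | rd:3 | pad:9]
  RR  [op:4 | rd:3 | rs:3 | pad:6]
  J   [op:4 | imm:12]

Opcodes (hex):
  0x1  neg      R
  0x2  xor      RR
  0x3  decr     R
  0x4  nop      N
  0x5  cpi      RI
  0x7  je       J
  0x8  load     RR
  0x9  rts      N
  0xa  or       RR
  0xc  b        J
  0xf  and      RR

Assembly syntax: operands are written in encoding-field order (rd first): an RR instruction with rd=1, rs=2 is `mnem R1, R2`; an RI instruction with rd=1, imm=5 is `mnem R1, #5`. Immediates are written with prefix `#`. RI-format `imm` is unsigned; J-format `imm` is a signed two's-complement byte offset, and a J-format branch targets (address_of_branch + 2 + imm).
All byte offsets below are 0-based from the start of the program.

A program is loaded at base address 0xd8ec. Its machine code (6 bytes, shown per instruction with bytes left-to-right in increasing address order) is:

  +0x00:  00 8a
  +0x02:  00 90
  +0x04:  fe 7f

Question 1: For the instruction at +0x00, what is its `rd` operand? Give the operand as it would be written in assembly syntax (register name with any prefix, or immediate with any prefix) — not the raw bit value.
R5

[00] 00 8a → 0x8a00
  op=0x8a00>>12=0x8 ⇒ load (RR)
  rd@[11:9]=0x5 ⇒ R5
  rs@[8:6]=0x0 ⇒ R0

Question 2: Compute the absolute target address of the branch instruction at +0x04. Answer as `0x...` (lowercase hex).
+0x04: fe 7f ⇒ word 0x7ffe (little)
  op=0x7ffe>>12=0x7 ⇒ je (J)
  [11:0] imm=4094 (s12→-2) = #-2
  target = base 0xd8ec + off 0x04 + 2 + imm -2 = 0xd8f0

0xd8f0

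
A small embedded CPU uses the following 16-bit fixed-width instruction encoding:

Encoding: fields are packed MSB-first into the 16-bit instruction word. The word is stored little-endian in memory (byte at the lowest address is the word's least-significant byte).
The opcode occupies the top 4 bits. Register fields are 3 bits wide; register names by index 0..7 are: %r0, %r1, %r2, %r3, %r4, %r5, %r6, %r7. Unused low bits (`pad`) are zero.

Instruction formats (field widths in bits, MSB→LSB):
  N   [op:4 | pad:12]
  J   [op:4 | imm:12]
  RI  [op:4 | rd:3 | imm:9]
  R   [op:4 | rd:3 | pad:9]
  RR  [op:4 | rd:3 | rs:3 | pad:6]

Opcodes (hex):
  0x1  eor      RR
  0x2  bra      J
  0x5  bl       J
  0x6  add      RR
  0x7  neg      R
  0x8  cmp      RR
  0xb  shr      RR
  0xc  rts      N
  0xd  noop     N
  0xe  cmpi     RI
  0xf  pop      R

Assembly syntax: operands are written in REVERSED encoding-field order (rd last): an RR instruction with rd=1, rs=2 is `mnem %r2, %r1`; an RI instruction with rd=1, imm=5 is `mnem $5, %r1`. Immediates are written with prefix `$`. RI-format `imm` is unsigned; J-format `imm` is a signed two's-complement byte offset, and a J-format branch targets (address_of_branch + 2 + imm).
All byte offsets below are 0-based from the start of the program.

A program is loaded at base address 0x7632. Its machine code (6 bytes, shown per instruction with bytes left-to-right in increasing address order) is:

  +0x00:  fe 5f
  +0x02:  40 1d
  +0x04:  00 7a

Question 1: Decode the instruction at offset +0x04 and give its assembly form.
neg %r5

[04] 00 7a → 0x7a00
  opcode bits[15:12]=0x7: neg/R
  rd@[11:9]=0x5 ⇒ %r5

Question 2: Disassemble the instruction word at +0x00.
+0x00: fe 5f ⇒ word 0x5ffe (little)
  opcode bits[15:12]=0x5: bl/J
  [11:0] imm=4094 (s12→-2) = $-2

bl $-2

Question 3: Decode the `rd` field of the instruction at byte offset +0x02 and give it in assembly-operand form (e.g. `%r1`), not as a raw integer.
%r6

[02] 40 1d → 0x1d40
  opcode bits[15:12]=0x1: eor/RR
  [11:9] rd=6 = %r6
  [8:6] rs=5 = %r5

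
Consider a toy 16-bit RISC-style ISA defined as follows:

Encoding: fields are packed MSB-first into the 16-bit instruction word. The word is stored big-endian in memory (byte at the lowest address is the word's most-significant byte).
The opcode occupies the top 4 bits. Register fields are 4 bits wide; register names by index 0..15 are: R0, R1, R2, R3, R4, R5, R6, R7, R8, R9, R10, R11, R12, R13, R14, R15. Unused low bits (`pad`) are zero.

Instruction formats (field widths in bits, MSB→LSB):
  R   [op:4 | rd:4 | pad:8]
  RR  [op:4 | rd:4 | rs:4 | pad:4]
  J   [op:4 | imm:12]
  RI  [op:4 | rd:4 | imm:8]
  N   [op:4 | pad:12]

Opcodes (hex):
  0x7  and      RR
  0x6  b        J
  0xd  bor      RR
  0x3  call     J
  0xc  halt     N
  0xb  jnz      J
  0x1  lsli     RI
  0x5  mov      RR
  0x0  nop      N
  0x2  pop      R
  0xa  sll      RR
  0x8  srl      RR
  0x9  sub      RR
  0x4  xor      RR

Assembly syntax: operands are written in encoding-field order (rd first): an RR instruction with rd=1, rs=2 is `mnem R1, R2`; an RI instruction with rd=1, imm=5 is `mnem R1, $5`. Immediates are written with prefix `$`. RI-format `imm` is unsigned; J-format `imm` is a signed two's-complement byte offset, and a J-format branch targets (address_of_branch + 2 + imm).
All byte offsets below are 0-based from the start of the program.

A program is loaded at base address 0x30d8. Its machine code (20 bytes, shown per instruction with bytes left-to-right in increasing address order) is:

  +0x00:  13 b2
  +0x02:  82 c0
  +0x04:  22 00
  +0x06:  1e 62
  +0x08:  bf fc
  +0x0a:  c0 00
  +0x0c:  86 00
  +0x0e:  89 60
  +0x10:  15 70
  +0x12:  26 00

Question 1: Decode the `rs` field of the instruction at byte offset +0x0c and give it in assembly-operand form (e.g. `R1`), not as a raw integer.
R0

[0c] 86 00 → 0x8600
  op=0x8600>>12=0x8 ⇒ srl (RR)
  [11:8] rd=6 = R6
  [7:4] rs=0 = R0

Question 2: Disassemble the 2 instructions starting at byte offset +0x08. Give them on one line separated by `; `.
+0x08: bf fc ⇒ word 0xbffc (big)
  op=0xbffc>>12=0xb ⇒ jnz (J)
  imm@[11:0]=0xffc (s12→-4) ⇒ $-4
+0x0a: c0 00 ⇒ word 0xc000 (big)
  op=0xc000>>12=0xc ⇒ halt (N)

jnz $-4; halt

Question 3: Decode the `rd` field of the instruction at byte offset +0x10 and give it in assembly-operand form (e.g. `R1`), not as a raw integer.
R5

@+10  big-endian(15 70) = 0x1570
  top 4b → 0x1 → lsli [RI]
  [11:8] rd=5 = R5
  [7:0] imm=112 = $112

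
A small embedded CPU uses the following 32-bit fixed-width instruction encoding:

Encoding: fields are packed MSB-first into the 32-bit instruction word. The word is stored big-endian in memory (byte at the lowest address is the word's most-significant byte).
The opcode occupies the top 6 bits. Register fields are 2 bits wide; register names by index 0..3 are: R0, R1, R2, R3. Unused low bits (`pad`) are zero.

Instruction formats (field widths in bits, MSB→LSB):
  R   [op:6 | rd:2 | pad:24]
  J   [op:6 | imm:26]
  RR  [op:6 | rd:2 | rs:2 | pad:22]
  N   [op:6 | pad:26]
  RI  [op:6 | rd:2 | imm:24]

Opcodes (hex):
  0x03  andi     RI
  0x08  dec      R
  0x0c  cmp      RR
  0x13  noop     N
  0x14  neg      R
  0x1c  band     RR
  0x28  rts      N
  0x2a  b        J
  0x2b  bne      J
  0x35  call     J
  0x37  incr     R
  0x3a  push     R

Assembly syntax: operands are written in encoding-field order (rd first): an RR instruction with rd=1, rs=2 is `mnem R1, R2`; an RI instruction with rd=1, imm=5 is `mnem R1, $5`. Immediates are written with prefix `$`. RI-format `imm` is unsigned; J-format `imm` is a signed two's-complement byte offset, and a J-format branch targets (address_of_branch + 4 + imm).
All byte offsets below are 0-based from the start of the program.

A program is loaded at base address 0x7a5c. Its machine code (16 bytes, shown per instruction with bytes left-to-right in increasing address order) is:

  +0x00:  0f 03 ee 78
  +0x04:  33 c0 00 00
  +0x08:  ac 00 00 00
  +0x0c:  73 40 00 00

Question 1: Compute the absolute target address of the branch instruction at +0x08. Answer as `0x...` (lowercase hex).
off 0x08: read ac 00 00 00 as big → 0xac000000
  top 6b → 0x2b → bne [J]
  imm@[25:0]=0x0 ⇒ $0
  target = base 0x7a5c + off 0x08 + 4 + imm 0 = 0x7a68

0x7a68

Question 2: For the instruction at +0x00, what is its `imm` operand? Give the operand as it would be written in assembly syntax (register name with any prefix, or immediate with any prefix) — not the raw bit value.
@+00  big-endian(0f 03 ee 78) = 0x0f03ee78
  top 6b → 0x3 → andi [RI]
  [25:24] rd=3 = R3
  [23:0] imm=257656 = $257656

$257656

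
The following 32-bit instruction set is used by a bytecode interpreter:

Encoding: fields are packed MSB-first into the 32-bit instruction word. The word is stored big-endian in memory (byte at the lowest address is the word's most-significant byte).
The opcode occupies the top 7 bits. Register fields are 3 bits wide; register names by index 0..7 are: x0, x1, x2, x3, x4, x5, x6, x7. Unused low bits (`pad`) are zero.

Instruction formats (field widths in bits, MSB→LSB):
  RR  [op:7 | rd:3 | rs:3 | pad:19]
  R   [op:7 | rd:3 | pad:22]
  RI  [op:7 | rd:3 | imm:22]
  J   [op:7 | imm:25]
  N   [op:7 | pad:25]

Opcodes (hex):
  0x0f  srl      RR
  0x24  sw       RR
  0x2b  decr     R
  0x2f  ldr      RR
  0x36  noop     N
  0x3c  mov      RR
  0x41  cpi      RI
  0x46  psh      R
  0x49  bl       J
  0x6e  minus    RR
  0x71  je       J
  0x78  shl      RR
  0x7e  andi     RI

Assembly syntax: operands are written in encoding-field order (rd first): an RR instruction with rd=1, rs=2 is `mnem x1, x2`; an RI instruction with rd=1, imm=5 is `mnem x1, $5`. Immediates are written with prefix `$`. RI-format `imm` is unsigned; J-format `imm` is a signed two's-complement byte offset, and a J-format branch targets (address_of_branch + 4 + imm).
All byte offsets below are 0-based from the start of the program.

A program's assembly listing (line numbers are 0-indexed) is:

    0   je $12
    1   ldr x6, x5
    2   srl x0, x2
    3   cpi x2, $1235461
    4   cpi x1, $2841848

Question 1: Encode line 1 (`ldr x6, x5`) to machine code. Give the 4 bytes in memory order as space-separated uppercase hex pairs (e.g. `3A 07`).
line 1 (ldr): pack op=0x2f:7|rd=6:3|rs=5:3|pad=0:19 = 0x5fa80000; big→ 5f a8 00 00

5F A8 00 00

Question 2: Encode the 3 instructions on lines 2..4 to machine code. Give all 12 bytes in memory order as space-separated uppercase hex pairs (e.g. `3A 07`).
1E 10 00 00 82 92 DA 05 82 6B 5C F8

L2: srl op=0xf:7|rd=0:3|rs=2:3|pad=0:19 ⇒ 0x1e100000 ⇒ big 1e 10 00 00
L3: cpi op=0x41:7|rd=2:3|imm=1235461:22 ⇒ 0x8292da05 ⇒ big 82 92 da 05
L4: cpi op=0x41:7|rd=1:3|imm=2841848:22 ⇒ 0x826b5cf8 ⇒ big 82 6b 5c f8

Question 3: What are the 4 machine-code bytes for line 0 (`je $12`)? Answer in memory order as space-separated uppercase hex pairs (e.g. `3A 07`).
E2 00 00 0C

L0: je op=0x71:7|imm=12:25 ⇒ 0xe200000c ⇒ big e2 00 00 0c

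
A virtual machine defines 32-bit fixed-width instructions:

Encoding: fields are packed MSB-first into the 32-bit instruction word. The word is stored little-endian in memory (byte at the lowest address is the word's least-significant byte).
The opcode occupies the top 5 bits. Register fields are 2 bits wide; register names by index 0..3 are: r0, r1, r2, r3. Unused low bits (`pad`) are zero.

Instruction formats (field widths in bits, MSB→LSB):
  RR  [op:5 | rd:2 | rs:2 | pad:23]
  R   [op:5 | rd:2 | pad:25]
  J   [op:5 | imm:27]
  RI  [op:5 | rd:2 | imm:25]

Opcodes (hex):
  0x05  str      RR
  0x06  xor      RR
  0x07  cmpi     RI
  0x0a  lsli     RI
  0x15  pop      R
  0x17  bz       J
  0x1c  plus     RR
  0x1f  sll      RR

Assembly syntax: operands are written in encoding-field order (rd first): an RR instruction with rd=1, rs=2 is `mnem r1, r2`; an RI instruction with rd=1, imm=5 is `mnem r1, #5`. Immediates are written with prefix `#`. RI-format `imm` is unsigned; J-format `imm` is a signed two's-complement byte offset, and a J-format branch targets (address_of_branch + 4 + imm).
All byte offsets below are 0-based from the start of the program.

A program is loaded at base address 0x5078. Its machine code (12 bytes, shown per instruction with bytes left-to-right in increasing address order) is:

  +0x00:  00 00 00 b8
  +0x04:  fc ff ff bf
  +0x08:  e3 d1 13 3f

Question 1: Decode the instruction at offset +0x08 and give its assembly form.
cmpi r3, #18076131

@+08  little-endian(e3 d1 13 3f) = 0x3f13d1e3
  top 5b → 0x7 → cmpi [RI]
  [26:25] rd=3 = r3
  [24:0] imm=18076131 = #18076131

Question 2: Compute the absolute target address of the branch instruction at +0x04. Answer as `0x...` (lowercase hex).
off 0x04: read fc ff ff bf as little → 0xbffffffc
  op=0xbffffffc>>27=0x17 ⇒ bz (J)
  imm@[26:0]=0x7fffffc (s27→-4) ⇒ #-4
  target = base 0x5078 + off 0x04 + 4 + imm -4 = 0x507c

0x507c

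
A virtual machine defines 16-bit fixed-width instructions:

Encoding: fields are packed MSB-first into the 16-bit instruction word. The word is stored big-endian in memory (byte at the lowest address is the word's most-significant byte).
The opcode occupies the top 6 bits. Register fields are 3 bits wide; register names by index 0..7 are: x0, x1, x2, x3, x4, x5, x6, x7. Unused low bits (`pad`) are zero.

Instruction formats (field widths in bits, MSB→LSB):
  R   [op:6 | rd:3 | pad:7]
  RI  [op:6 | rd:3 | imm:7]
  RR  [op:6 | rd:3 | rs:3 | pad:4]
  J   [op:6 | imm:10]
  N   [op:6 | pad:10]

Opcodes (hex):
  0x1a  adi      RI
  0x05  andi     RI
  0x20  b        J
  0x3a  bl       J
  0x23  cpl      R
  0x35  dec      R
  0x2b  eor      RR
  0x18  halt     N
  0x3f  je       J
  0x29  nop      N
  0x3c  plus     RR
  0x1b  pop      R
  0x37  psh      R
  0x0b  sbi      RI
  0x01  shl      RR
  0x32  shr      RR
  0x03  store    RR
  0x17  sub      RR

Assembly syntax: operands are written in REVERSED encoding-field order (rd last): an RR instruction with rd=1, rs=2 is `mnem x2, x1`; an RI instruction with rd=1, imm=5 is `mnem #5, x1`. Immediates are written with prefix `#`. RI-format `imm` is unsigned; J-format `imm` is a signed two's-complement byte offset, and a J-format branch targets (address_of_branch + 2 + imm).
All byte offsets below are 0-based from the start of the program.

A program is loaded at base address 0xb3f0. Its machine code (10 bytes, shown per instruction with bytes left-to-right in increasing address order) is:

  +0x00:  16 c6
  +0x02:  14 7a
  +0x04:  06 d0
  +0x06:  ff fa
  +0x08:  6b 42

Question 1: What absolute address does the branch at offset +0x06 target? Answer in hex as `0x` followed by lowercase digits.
+0x06: ff fa ⇒ word 0xfffa (big)
  opcode bits[15:10]=0x3f: je/J
  [9:0] imm=1018 (s10→-6) = #-6
  target = base 0xb3f0 + off 0x06 + 2 + imm -6 = 0xb3f2

0xb3f2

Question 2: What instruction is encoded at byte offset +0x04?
shl x5, x5

off 0x04: read 06 d0 as big → 0x06d0
  top 6b → 0x1 → shl [RR]
  rd: (w>>7)&0x7=0x5 → x5
  rs: (w>>4)&0x7=0x5 → x5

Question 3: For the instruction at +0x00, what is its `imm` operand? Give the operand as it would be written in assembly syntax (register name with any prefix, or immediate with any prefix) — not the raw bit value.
@+00  big-endian(16 c6) = 0x16c6
  top 6b → 0x5 → andi [RI]
  [9:7] rd=5 = x5
  [6:0] imm=70 = #70

#70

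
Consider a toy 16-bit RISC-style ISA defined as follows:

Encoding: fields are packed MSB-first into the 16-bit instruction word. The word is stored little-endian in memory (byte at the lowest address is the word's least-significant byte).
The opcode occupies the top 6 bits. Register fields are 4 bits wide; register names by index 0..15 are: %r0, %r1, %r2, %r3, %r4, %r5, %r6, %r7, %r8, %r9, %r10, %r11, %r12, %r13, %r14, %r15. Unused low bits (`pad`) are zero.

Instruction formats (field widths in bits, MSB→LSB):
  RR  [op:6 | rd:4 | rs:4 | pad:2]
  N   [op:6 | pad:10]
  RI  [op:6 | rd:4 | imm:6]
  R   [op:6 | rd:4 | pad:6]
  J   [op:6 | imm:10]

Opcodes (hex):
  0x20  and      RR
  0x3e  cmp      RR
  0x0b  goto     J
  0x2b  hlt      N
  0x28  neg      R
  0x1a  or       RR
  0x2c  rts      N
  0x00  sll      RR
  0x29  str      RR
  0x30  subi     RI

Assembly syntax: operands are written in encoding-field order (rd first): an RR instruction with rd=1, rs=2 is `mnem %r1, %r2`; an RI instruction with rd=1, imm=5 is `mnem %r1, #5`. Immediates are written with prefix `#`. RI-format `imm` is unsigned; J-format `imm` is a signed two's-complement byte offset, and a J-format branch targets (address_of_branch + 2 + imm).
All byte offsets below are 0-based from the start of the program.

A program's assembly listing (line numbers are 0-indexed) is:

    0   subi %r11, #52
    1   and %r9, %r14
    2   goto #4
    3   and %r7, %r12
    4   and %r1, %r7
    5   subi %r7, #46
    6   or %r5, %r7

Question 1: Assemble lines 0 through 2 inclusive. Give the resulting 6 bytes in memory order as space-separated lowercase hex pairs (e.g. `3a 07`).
L0: subi op=0x30:6|rd=11:4|imm=52:6 ⇒ 0xc2f4 ⇒ little f4 c2
L1: and op=0x20:6|rd=9:4|rs=14:4|pad=0:2 ⇒ 0x8278 ⇒ little 78 82
L2: goto op=0xb:6|imm=4:10 ⇒ 0x2c04 ⇒ little 04 2c

f4 c2 78 82 04 2c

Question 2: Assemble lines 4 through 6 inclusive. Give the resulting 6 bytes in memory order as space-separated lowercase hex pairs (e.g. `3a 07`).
5c 80 ee c1 5c 69

4. and fields op=0x20:6|rd=1:4|rs=7:4|pad=0:2 → word 805ch → 5c 80
5. subi fields op=0x30:6|rd=7:4|imm=46:6 → word c1eeh → ee c1
6. or fields op=0x1a:6|rd=5:4|rs=7:4|pad=0:2 → word 695ch → 5c 69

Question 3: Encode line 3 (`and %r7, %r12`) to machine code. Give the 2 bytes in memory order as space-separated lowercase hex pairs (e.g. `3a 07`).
f0 81

L3: and op=0x20:6|rd=7:4|rs=12:4|pad=0:2 ⇒ 0x81f0 ⇒ little f0 81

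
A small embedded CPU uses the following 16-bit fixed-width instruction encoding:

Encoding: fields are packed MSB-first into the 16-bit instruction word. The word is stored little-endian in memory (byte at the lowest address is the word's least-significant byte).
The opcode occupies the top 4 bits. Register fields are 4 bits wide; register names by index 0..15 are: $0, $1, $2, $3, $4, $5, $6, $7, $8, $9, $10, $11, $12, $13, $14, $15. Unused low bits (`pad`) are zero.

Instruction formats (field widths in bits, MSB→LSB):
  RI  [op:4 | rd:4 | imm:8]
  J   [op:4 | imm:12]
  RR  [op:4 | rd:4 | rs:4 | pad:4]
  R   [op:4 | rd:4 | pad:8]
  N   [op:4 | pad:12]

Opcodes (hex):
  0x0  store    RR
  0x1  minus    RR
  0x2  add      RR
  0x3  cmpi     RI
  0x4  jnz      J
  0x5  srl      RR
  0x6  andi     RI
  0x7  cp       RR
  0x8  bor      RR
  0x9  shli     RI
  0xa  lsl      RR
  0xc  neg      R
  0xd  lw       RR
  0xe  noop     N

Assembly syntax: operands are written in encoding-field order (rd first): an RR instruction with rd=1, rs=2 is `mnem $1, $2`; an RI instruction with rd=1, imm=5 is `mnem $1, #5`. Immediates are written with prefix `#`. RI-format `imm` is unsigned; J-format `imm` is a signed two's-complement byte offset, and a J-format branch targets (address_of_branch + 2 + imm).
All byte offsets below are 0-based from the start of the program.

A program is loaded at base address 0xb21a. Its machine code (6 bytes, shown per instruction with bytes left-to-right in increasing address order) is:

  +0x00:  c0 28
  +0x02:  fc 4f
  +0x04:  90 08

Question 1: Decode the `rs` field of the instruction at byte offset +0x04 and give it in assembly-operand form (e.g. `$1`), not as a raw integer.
$9

off 0x04: read 90 08 as little → 0x0890
  top 4b → 0x0 → store [RR]
  rd@[11:8]=0x8 ⇒ $8
  rs@[7:4]=0x9 ⇒ $9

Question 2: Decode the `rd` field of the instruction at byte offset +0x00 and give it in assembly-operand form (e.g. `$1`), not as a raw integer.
off 0x00: read c0 28 as little → 0x28c0
  opcode bits[15:12]=0x2: add/RR
  rd@[11:8]=0x8 ⇒ $8
  rs@[7:4]=0xc ⇒ $12

$8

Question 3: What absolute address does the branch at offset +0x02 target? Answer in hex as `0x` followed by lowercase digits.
[02] fc 4f → 0x4ffc
  op=0x4ffc>>12=0x4 ⇒ jnz (J)
  imm: (w>>0)&0xfff=0xffc (s12→-4) → #-4
  target = base 0xb21a + off 0x02 + 2 + imm -4 = 0xb21a

0xb21a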